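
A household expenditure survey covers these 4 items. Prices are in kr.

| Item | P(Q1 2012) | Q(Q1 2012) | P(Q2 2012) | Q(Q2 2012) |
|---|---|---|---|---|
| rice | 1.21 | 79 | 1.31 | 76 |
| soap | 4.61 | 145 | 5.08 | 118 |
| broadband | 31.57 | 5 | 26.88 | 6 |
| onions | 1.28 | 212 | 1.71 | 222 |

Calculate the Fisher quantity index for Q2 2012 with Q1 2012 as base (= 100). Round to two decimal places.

92.86

Laspeyres component (base-period weights):
ΣP(Q1 2012)Q(Q2 2012) = 1.21×76 + 4.61×118 + 31.57×6 + 1.28×222 = 91.96 + 543.98 + 189.42 + 284.16 = 1109.52
ΣP(Q1 2012)Q(Q1 2012) = 1.21×79 + 4.61×145 + 31.57×5 + 1.28×212 = 95.59 + 668.45 + 157.85 + 271.36 = 1193.25
L = 1109.52 / 1193.25 × 100 = 92.9830
Paasche component (current-period weights):
ΣP(Q2 2012)Q(Q2 2012) = 1.31×76 + 5.08×118 + 26.88×6 + 1.71×222 = 99.56 + 599.44 + 161.28 + 379.62 = 1239.9
ΣP(Q2 2012)Q(Q1 2012) = 1.31×79 + 5.08×145 + 26.88×5 + 1.71×212 = 103.49 + 736.6 + 134.4 + 362.52 = 1337.01
P = 1239.9 / 1337.01 × 100 = 92.7368
Fisher = √(L × P) = √(92.9830 × 92.7368) = 92.8598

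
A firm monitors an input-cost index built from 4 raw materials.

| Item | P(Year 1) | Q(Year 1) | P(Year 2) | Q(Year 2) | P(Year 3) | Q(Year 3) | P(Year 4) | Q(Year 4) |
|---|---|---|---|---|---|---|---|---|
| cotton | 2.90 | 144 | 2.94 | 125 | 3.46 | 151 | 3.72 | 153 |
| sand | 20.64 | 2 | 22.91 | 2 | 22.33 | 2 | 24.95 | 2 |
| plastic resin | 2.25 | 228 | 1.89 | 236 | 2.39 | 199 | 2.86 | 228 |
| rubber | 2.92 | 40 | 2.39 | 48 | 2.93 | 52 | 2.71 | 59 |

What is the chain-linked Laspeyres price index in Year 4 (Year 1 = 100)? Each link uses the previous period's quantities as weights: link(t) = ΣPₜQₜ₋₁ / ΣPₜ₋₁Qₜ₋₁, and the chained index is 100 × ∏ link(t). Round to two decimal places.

Link Year 1→Year 2:
ΣP(Year 2)Q(Year 1) = 2.94×144 + 22.91×2 + 1.89×228 + 2.39×40 = 423.36 + 45.82 + 430.92 + 95.6 = 995.7
ΣP(Year 1)Q(Year 1) = 2.90×144 + 20.64×2 + 2.25×228 + 2.92×40 = 417.6 + 41.28 + 513 + 116.8 = 1088.68
link = 995.7/1088.68 = 0.914594
Link Year 2→Year 3:
ΣP(Year 3)Q(Year 2) = 3.46×125 + 22.33×2 + 2.39×236 + 2.93×48 = 432.5 + 44.66 + 564.04 + 140.64 = 1181.84
ΣP(Year 2)Q(Year 2) = 2.94×125 + 22.91×2 + 1.89×236 + 2.39×48 = 367.5 + 45.82 + 446.04 + 114.72 = 974.08
link = 1181.84/974.08 = 1.213288
Link Year 3→Year 4:
ΣP(Year 4)Q(Year 3) = 3.72×151 + 24.95×2 + 2.86×199 + 2.71×52 = 561.72 + 49.9 + 569.14 + 140.92 = 1321.68
ΣP(Year 3)Q(Year 3) = 3.46×151 + 22.33×2 + 2.39×199 + 2.93×52 = 522.46 + 44.66 + 475.61 + 152.36 = 1195.09
link = 1321.68/1195.09 = 1.105925
Chained index = 100 × 0.914594 × 1.213288 × 1.105925 = 122.7208

122.72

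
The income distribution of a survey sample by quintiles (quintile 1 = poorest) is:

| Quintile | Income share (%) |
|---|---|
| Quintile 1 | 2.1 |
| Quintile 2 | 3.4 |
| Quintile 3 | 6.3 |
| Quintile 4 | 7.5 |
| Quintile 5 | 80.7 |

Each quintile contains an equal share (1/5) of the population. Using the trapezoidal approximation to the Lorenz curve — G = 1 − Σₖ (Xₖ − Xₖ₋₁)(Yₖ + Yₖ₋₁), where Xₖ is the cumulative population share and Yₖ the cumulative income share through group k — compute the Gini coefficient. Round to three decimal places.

Cumulative income shares Yₖ: 0.0210, 0.0550, 0.1180, 0.1930, 1.0000
Σ (Xₖ−Xₖ₋₁)(Yₖ+Yₖ₋₁) = (1/5)(0.0210+0.0000) + (1/5)(0.0550+0.0210) + (1/5)(0.1180+0.0550) + (1/5)(0.1930+0.1180) + (1/5)(1.0000+0.1930)
  = 0.0042 + 0.0152 + 0.0346 + 0.0622 + 0.2386 = 0.3548
G = 1 − 0.3548 = 0.6452

0.645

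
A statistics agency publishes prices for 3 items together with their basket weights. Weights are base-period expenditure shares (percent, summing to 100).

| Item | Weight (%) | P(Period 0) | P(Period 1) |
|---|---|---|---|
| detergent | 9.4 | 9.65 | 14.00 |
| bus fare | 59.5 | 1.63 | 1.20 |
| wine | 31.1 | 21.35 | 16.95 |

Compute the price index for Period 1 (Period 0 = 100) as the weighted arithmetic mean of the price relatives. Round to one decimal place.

detergent: 9.4 × (14.00/9.65) = 9.4 × 1.450777 = 13.6373
bus fare: 59.5 × (1.20/1.63) = 59.5 × 0.736196 = 43.8037
wine: 31.1 × (16.95/21.35) = 31.1 × 0.793911 = 24.6906
Index = Σ wᵢ·(p₁ᵢ/p₀ᵢ) = 13.6373 + 43.8037 + 24.6906 = 82.1316

82.1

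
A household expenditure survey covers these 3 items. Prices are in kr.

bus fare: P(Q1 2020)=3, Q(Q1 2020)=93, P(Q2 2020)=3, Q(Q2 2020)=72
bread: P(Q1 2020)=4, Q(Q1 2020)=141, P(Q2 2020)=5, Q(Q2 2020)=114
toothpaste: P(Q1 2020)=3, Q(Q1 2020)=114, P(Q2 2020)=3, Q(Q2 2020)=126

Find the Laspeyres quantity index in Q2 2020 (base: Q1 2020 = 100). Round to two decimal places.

88.61

Laspeyres quantity index uses base-period prices as weights.
ΣP(Q1 2020)·Q(Q2 2020) = 3×72 + 4×114 + 3×126 = 216 + 456 + 378 = 1050
ΣP(Q1 2020)·Q(Q1 2020) = 3×93 + 4×141 + 3×114 = 279 + 564 + 342 = 1185
Index = 1050 / 1185 × 100 = 88.6076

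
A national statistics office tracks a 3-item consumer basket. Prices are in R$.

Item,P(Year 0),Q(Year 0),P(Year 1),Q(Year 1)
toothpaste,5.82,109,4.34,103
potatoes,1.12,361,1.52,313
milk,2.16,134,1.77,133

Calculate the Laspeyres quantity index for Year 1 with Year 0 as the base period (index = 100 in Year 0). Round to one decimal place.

Laspeyres quantity index uses base-period prices as weights.
ΣP(Year 0)·Q(Year 1) = 5.82×103 + 1.12×313 + 2.16×133 = 599.46 + 350.56 + 287.28 = 1237.3
ΣP(Year 0)·Q(Year 0) = 5.82×109 + 1.12×361 + 2.16×134 = 634.38 + 404.32 + 289.44 = 1328.14
Index = 1237.3 / 1328.14 × 100 = 93.1604

93.2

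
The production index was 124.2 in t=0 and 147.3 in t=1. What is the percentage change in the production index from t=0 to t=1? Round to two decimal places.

18.60%

Change = (147.3 − 124.2) / 124.2 × 100
       = 23.1 / 124.2 × 100 = 18.5990%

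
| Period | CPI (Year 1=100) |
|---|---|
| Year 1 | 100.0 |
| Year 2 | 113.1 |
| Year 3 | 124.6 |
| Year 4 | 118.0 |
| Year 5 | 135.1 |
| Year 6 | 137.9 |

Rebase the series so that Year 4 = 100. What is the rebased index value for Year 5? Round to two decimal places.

114.49

Rebased(Year 5) = 135.1 / 118.0 × 100 = 114.4915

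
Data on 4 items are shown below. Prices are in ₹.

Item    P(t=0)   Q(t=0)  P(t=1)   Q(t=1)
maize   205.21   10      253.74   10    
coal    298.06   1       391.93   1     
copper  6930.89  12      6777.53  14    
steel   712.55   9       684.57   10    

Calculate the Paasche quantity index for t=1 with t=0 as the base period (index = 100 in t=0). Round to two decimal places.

Paasche quantity index uses current-period prices as weights.
ΣP(t=1)·Q(t=1) = 253.74×10 + 391.93×1 + 6777.53×14 + 684.57×10 = 2537.4 + 391.93 + 94885.42 + 6845.7 = 104660.45
ΣP(t=1)·Q(t=0) = 253.74×10 + 391.93×1 + 6777.53×12 + 684.57×9 = 2537.4 + 391.93 + 81330.36 + 6161.13 = 90420.82
Index = 104660.45 / 90420.82 × 100 = 115.7482

115.75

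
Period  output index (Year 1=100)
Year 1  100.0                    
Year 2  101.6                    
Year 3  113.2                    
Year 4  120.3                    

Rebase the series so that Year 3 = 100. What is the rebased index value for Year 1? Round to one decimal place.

Rebased(Year 1) = 100.0 / 113.2 × 100 = 88.3392

88.3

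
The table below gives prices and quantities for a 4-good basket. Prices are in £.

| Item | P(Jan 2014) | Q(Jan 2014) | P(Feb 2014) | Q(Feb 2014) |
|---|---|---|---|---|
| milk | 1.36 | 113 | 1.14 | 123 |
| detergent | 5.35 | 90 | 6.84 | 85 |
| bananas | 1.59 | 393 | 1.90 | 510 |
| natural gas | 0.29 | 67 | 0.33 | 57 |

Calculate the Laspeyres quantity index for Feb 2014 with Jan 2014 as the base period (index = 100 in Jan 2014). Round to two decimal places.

113.29

Laspeyres quantity index uses base-period prices as weights.
ΣP(Jan 2014)·Q(Feb 2014) = 1.36×123 + 5.35×85 + 1.59×510 + 0.29×57 = 167.28 + 454.75 + 810.9 + 16.53 = 1449.46
ΣP(Jan 2014)·Q(Jan 2014) = 1.36×113 + 5.35×90 + 1.59×393 + 0.29×67 = 153.68 + 481.5 + 624.87 + 19.43 = 1279.48
Index = 1449.46 / 1279.48 × 100 = 113.2851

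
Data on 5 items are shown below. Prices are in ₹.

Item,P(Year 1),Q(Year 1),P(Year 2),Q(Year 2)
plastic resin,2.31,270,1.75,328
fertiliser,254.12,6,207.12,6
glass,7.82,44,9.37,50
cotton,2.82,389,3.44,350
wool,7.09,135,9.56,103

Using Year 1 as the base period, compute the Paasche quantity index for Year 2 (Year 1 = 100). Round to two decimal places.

Paasche quantity index uses current-period prices as weights.
ΣP(Year 2)·Q(Year 2) = 1.75×328 + 207.12×6 + 9.37×50 + 3.44×350 + 9.56×103 = 574 + 1242.72 + 468.5 + 1204 + 984.68 = 4473.9
ΣP(Year 2)·Q(Year 1) = 1.75×270 + 207.12×6 + 9.37×44 + 3.44×389 + 9.56×135 = 472.5 + 1242.72 + 412.28 + 1338.16 + 1290.6 = 4756.26
Index = 4473.9 / 4756.26 × 100 = 94.0634

94.06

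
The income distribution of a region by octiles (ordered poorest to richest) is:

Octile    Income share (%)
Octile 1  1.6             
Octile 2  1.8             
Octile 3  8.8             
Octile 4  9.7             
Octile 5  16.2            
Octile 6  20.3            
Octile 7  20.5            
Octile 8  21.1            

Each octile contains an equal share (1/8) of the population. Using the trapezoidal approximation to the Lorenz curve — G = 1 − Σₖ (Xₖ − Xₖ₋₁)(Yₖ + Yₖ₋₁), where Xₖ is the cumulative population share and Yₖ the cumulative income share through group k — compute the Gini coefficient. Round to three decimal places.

Cumulative income shares Yₖ: 0.0160, 0.0340, 0.1220, 0.2190, 0.3810, 0.5840, 0.7890, 1.0000
Σ (Xₖ−Xₖ₋₁)(Yₖ+Yₖ₋₁) = (1/8)(0.0160+0.0000) + (1/8)(0.0340+0.0160) + (1/8)(0.1220+0.0340) + (1/8)(0.2190+0.1220) + (1/8)(0.3810+0.2190) + (1/8)(0.5840+0.3810) + (1/8)(0.7890+0.5840) + (1/8)(1.0000+0.7890)
  = 0.0020 + 0.0063 + 0.0195 + 0.0426 + 0.0750 + 0.1206 + 0.1716 + 0.2236 = 0.6613
G = 1 − 0.6613 = 0.3387

0.339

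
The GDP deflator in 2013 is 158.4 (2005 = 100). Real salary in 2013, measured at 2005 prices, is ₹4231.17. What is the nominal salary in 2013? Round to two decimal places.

Nominal = Real × (Index/100) = 4231.17 × (158.4/100)
        = 4231.17 × 1.584 = 6702.1733

6702.17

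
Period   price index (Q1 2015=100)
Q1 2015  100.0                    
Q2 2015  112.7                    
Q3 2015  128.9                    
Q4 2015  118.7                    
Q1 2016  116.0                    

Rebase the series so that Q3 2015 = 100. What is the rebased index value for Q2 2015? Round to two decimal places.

Rebased(Q2 2015) = 112.7 / 128.9 × 100 = 87.4321

87.43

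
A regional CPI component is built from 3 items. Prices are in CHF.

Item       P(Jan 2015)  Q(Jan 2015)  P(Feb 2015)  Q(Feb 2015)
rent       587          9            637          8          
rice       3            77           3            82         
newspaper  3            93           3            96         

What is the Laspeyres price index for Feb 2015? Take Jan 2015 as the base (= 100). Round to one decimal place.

Laspeyres price index uses base-period quantities as weights.
ΣP(Feb 2015)·Q(Jan 2015) = 637×9 + 3×77 + 3×93 = 5733 + 231 + 279 = 6243
ΣP(Jan 2015)·Q(Jan 2015) = 587×9 + 3×77 + 3×93 = 5283 + 231 + 279 = 5793
Index = 6243 / 5793 × 100 = 107.7680

107.8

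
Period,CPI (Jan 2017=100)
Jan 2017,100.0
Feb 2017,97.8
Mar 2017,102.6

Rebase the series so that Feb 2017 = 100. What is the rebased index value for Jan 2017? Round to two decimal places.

Rebased(Jan 2017) = 100.0 / 97.8 × 100 = 102.2495

102.25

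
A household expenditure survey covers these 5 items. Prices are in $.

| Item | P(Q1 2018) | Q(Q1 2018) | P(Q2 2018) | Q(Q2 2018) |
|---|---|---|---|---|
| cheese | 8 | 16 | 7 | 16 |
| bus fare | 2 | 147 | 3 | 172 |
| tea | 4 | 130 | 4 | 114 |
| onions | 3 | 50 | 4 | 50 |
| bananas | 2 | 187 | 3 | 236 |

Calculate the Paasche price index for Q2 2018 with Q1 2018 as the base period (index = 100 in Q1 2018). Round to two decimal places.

128.52

Paasche price index uses current-period quantities as weights.
ΣP(Q2 2018)·Q(Q2 2018) = 7×16 + 3×172 + 4×114 + 4×50 + 3×236 = 112 + 516 + 456 + 200 + 708 = 1992
ΣP(Q1 2018)·Q(Q2 2018) = 8×16 + 2×172 + 4×114 + 3×50 + 2×236 = 128 + 344 + 456 + 150 + 472 = 1550
Index = 1992 / 1550 × 100 = 128.5161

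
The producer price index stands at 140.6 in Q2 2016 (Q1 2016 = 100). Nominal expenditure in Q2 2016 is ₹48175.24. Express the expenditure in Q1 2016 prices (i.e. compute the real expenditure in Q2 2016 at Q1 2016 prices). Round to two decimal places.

34264.04

Real = Nominal ÷ (Index/100) = 48175.24 ÷ (140.6/100)
     = 48175.24 ÷ 1.406 = 34264.0398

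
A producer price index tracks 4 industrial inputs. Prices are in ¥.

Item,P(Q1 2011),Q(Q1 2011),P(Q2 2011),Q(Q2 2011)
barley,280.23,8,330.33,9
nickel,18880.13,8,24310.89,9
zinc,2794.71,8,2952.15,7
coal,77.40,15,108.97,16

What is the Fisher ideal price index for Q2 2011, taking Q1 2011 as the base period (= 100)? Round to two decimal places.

Laspeyres component (base-period weights):
ΣP(Q2 2011)Q(Q1 2011) = 330.33×8 + 24310.89×8 + 2952.15×8 + 108.97×15 = 2642.64 + 194487.12 + 23617.2 + 1634.55 = 222381.51
ΣP(Q1 2011)Q(Q1 2011) = 280.23×8 + 18880.13×8 + 2794.71×8 + 77.40×15 = 2241.84 + 151041.04 + 22357.68 + 1161 = 176801.56
L = 222381.51 / 176801.56 × 100 = 125.7803
Paasche component (current-period weights):
ΣP(Q2 2011)Q(Q2 2011) = 330.33×9 + 24310.89×9 + 2952.15×7 + 108.97×16 = 2972.97 + 218798.01 + 20665.05 + 1743.52 = 244179.55
ΣP(Q1 2011)Q(Q2 2011) = 280.23×9 + 18880.13×9 + 2794.71×7 + 77.40×16 = 2522.07 + 169921.17 + 19562.97 + 1238.4 = 193244.61
P = 244179.55 / 193244.61 × 100 = 126.3578
Fisher = √(L × P) = √(125.7803 × 126.3578) = 126.0687

126.07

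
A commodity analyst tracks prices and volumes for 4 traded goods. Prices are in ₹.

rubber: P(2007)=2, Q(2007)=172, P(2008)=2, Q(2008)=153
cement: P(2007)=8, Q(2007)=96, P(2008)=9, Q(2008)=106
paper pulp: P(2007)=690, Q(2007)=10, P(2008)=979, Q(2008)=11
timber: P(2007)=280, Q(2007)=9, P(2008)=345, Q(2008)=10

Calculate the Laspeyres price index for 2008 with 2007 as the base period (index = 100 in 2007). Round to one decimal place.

133.9

Laspeyres price index uses base-period quantities as weights.
ΣP(2008)·Q(2007) = 2×172 + 9×96 + 979×10 + 345×9 = 344 + 864 + 9790 + 3105 = 14103
ΣP(2007)·Q(2007) = 2×172 + 8×96 + 690×10 + 280×9 = 344 + 768 + 6900 + 2520 = 10532
Index = 14103 / 10532 × 100 = 133.9062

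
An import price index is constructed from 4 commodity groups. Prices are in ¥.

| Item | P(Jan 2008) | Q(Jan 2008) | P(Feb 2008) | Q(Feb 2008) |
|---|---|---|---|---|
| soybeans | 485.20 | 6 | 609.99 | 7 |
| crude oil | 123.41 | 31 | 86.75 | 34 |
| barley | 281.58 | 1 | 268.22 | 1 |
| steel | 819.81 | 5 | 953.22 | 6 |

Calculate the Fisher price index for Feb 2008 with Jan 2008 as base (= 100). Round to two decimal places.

Laspeyres component (base-period weights):
ΣP(Feb 2008)Q(Jan 2008) = 609.99×6 + 86.75×31 + 268.22×1 + 953.22×5 = 3659.94 + 2689.25 + 268.22 + 4766.1 = 11383.51
ΣP(Jan 2008)Q(Jan 2008) = 485.20×6 + 123.41×31 + 281.58×1 + 819.81×5 = 2911.2 + 3825.71 + 281.58 + 4099.05 = 11117.54
L = 11383.51 / 11117.54 × 100 = 102.3923
Paasche component (current-period weights):
ΣP(Feb 2008)Q(Feb 2008) = 609.99×7 + 86.75×34 + 268.22×1 + 953.22×6 = 4269.93 + 2949.5 + 268.22 + 5719.32 = 13206.97
ΣP(Jan 2008)Q(Feb 2008) = 485.20×7 + 123.41×34 + 281.58×1 + 819.81×6 = 3396.4 + 4195.94 + 281.58 + 4918.86 = 12792.78
P = 13206.97 / 12792.78 × 100 = 103.2377
Fisher = √(L × P) = √(102.3923 × 103.2377) = 102.8141

102.81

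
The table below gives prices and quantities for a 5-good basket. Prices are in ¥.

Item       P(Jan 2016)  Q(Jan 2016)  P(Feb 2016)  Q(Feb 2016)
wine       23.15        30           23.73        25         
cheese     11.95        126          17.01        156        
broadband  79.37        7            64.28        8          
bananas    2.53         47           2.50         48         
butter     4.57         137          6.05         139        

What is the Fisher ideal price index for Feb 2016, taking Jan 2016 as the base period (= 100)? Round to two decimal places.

122.29

Laspeyres component (base-period weights):
ΣP(Feb 2016)Q(Jan 2016) = 23.73×30 + 17.01×126 + 64.28×7 + 2.50×47 + 6.05×137 = 711.9 + 2143.26 + 449.96 + 117.5 + 828.85 = 4251.47
ΣP(Jan 2016)Q(Jan 2016) = 23.15×30 + 11.95×126 + 79.37×7 + 2.53×47 + 4.57×137 = 694.5 + 1505.7 + 555.59 + 118.91 + 626.09 = 3500.79
L = 4251.47 / 3500.79 × 100 = 121.4432
Paasche component (current-period weights):
ΣP(Feb 2016)Q(Feb 2016) = 23.73×25 + 17.01×156 + 64.28×8 + 2.50×48 + 6.05×139 = 593.25 + 2653.56 + 514.24 + 120 + 840.95 = 4722
ΣP(Jan 2016)Q(Feb 2016) = 23.15×25 + 11.95×156 + 79.37×8 + 2.53×48 + 4.57×139 = 578.75 + 1864.2 + 634.96 + 121.44 + 635.23 = 3834.58
P = 4722 / 3834.58 × 100 = 123.1426
Fisher = √(L × P) = √(121.4432 × 123.1426) = 122.2899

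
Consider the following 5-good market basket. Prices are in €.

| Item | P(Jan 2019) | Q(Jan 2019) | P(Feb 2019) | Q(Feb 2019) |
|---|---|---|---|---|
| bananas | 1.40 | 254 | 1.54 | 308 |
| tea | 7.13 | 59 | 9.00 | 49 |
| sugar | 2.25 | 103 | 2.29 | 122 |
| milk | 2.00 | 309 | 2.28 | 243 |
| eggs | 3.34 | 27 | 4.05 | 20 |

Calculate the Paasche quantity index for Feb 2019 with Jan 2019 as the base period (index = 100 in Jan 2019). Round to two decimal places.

92.79

Paasche quantity index uses current-period prices as weights.
ΣP(Feb 2019)·Q(Feb 2019) = 1.54×308 + 9.00×49 + 2.29×122 + 2.28×243 + 4.05×20 = 474.32 + 441 + 279.38 + 554.04 + 81 = 1829.74
ΣP(Feb 2019)·Q(Jan 2019) = 1.54×254 + 9.00×59 + 2.29×103 + 2.28×309 + 4.05×27 = 391.16 + 531 + 235.87 + 704.52 + 109.35 = 1971.9
Index = 1829.74 / 1971.9 × 100 = 92.7907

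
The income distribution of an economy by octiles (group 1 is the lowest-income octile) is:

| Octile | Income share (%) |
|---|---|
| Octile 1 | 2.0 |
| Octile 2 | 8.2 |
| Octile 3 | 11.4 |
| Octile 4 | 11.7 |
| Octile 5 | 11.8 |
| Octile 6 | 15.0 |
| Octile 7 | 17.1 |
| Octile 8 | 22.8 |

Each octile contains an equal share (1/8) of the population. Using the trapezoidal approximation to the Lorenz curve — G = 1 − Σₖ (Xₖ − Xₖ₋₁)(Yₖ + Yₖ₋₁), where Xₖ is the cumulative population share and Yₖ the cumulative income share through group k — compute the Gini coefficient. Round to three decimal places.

0.251

Cumulative income shares Yₖ: 0.0200, 0.1020, 0.2160, 0.3330, 0.4510, 0.6010, 0.7720, 1.0000
Σ (Xₖ−Xₖ₋₁)(Yₖ+Yₖ₋₁) = (1/8)(0.0200+0.0000) + (1/8)(0.1020+0.0200) + (1/8)(0.2160+0.1020) + (1/8)(0.3330+0.2160) + (1/8)(0.4510+0.3330) + (1/8)(0.6010+0.4510) + (1/8)(0.7720+0.6010) + (1/8)(1.0000+0.7720)
  = 0.0025 + 0.0152 + 0.0398 + 0.0686 + 0.0980 + 0.1315 + 0.1716 + 0.2215 = 0.7488
G = 1 − 0.7488 = 0.2512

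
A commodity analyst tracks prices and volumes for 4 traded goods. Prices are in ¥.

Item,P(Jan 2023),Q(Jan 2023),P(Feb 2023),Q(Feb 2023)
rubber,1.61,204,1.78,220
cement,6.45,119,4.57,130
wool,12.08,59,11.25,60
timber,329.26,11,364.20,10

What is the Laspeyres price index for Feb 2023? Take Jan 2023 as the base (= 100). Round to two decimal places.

Laspeyres price index uses base-period quantities as weights.
ΣP(Feb 2023)·Q(Jan 2023) = 1.78×204 + 4.57×119 + 11.25×59 + 364.20×11 = 363.12 + 543.83 + 663.75 + 4006.2 = 5576.9
ΣP(Jan 2023)·Q(Jan 2023) = 1.61×204 + 6.45×119 + 12.08×59 + 329.26×11 = 328.44 + 767.55 + 712.72 + 3621.86 = 5430.57
Index = 5576.9 / 5430.57 × 100 = 102.6946

102.69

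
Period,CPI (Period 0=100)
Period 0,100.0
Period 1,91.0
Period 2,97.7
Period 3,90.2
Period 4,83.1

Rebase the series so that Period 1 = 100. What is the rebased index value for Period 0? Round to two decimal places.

109.89

Rebased(Period 0) = 100.0 / 91.0 × 100 = 109.8901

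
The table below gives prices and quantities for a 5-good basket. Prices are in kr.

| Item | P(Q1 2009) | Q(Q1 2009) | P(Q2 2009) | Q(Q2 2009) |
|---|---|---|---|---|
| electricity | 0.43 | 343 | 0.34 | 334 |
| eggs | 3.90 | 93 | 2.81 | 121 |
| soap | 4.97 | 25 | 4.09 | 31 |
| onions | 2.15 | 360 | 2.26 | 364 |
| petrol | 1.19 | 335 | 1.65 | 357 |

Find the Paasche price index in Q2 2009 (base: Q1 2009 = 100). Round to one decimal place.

100.8

Paasche price index uses current-period quantities as weights.
ΣP(Q2 2009)·Q(Q2 2009) = 0.34×334 + 2.81×121 + 4.09×31 + 2.26×364 + 1.65×357 = 113.56 + 340.01 + 126.79 + 822.64 + 589.05 = 1992.05
ΣP(Q1 2009)·Q(Q2 2009) = 0.43×334 + 3.90×121 + 4.97×31 + 2.15×364 + 1.19×357 = 143.62 + 471.9 + 154.07 + 782.6 + 424.83 = 1977.02
Index = 1992.05 / 1977.02 × 100 = 100.7602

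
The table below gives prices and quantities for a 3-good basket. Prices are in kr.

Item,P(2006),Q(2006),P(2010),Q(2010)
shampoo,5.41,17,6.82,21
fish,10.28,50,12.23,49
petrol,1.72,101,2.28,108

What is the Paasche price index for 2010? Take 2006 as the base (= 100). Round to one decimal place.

123.1

Paasche price index uses current-period quantities as weights.
ΣP(2010)·Q(2010) = 6.82×21 + 12.23×49 + 2.28×108 = 143.22 + 599.27 + 246.24 = 988.73
ΣP(2006)·Q(2010) = 5.41×21 + 10.28×49 + 1.72×108 = 113.61 + 503.72 + 185.76 = 803.09
Index = 988.73 / 803.09 × 100 = 123.1157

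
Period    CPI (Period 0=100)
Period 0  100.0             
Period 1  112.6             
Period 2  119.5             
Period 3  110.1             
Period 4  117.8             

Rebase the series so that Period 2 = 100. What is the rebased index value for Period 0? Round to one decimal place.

83.7

Rebased(Period 0) = 100.0 / 119.5 × 100 = 83.6820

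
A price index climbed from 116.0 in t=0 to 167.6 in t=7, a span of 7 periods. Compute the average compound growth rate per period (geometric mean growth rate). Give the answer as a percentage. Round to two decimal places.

Growth factor = (167.6/116.0)^(1/7) = (1.444828)^(1/7) = 1.053976
Growth rate = 1.053976 − 1 = 0.053976 = 5.3976%

5.40%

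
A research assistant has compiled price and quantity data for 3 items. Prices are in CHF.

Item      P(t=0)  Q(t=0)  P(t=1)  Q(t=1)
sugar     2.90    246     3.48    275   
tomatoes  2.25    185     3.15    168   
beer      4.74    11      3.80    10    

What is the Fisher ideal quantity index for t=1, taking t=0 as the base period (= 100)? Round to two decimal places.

Laspeyres component (base-period weights):
ΣP(t=0)Q(t=1) = 2.90×275 + 2.25×168 + 4.74×10 = 797.5 + 378 + 47.4 = 1222.9
ΣP(t=0)Q(t=0) = 2.90×246 + 2.25×185 + 4.74×11 = 713.4 + 416.25 + 52.14 = 1181.79
L = 1222.9 / 1181.79 × 100 = 103.4786
Paasche component (current-period weights):
ΣP(t=1)Q(t=1) = 3.48×275 + 3.15×168 + 3.80×10 = 957 + 529.2 + 38 = 1524.2
ΣP(t=1)Q(t=0) = 3.48×246 + 3.15×185 + 3.80×11 = 856.08 + 582.75 + 41.8 = 1480.63
P = 1524.2 / 1480.63 × 100 = 102.9427
Fisher = √(L × P) = √(103.4786 × 102.9427) = 103.2103

103.21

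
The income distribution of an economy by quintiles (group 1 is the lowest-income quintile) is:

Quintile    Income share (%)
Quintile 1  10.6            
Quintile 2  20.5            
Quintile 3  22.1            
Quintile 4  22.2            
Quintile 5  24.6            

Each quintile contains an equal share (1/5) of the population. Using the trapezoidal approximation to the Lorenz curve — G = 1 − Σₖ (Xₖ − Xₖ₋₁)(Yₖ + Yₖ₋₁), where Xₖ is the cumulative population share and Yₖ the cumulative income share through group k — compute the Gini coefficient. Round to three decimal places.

0.119

Cumulative income shares Yₖ: 0.1060, 0.3110, 0.5320, 0.7540, 1.0000
Σ (Xₖ−Xₖ₋₁)(Yₖ+Yₖ₋₁) = (1/5)(0.1060+0.0000) + (1/5)(0.3110+0.1060) + (1/5)(0.5320+0.3110) + (1/5)(0.7540+0.5320) + (1/5)(1.0000+0.7540)
  = 0.0212 + 0.0834 + 0.1686 + 0.2572 + 0.3508 = 0.8812
G = 1 − 0.8812 = 0.1188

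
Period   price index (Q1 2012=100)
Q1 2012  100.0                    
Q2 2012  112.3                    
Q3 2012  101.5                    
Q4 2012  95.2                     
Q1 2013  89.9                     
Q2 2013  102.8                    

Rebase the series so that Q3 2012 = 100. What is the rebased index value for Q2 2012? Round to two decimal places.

110.64

Rebased(Q2 2012) = 112.3 / 101.5 × 100 = 110.6404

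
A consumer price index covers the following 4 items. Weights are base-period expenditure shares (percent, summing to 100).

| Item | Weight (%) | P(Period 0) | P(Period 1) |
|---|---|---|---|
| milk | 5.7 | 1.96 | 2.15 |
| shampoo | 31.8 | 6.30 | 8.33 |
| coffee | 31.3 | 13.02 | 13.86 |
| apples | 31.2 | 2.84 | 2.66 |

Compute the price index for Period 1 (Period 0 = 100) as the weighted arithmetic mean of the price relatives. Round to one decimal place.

110.8

milk: 5.7 × (2.15/1.96) = 5.7 × 1.096939 = 6.2526
shampoo: 31.8 × (8.33/6.30) = 31.8 × 1.322222 = 42.0467
coffee: 31.3 × (13.86/13.02) = 31.3 × 1.064516 = 33.3194
apples: 31.2 × (2.66/2.84) = 31.2 × 0.936620 = 29.2225
Index = Σ wᵢ·(p₁ᵢ/p₀ᵢ) = 6.2526 + 42.0467 + 33.3194 + 29.2225 = 110.8411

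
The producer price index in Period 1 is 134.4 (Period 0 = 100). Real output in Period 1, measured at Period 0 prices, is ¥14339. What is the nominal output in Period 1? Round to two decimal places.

Nominal = Real × (Index/100) = 14339 × (134.4/100)
        = 14339 × 1.344 = 19271.6160

19271.62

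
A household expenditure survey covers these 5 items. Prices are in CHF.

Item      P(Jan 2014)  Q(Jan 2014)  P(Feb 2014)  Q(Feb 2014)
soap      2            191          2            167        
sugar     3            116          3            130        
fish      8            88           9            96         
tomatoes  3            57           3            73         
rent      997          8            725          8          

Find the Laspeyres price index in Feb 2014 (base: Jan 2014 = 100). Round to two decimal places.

78.21

Laspeyres price index uses base-period quantities as weights.
ΣP(Feb 2014)·Q(Jan 2014) = 2×191 + 3×116 + 9×88 + 3×57 + 725×8 = 382 + 348 + 792 + 171 + 5800 = 7493
ΣP(Jan 2014)·Q(Jan 2014) = 2×191 + 3×116 + 8×88 + 3×57 + 997×8 = 382 + 348 + 704 + 171 + 7976 = 9581
Index = 7493 / 9581 × 100 = 78.2069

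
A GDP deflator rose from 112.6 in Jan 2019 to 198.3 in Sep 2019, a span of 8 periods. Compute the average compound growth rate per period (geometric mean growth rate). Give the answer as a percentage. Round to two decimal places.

7.33%

Growth factor = (198.3/112.6)^(1/8) = (1.761101)^(1/8) = 1.073305
Growth rate = 1.073305 − 1 = 0.073305 = 7.3305%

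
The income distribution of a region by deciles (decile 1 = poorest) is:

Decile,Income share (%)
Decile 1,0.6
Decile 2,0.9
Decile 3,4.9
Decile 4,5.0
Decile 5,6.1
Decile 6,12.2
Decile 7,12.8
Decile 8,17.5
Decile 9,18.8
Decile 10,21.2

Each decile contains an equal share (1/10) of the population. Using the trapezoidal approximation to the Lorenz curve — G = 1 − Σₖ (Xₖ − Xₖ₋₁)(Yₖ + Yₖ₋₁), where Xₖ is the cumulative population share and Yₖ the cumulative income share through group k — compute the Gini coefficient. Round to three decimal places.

Cumulative income shares Yₖ: 0.0060, 0.0150, 0.0640, 0.1140, 0.1750, 0.2970, 0.4250, 0.6000, 0.7880, 1.0000
Σ (Xₖ−Xₖ₋₁)(Yₖ+Yₖ₋₁) = (1/10)(0.0060+0.0000) + (1/10)(0.0150+0.0060) + (1/10)(0.0640+0.0150) + (1/10)(0.1140+0.0640) + (1/10)(0.1750+0.1140) + (1/10)(0.2970+0.1750) + (1/10)(0.4250+0.2970) + (1/10)(0.6000+0.4250) + (1/10)(0.7880+0.6000) + (1/10)(1.0000+0.7880)
  = 0.0006 + 0.0021 + 0.0079 + 0.0178 + 0.0289 + 0.0472 + 0.0722 + 0.1025 + 0.1388 + 0.1788 = 0.5968
G = 1 − 0.5968 = 0.4032

0.403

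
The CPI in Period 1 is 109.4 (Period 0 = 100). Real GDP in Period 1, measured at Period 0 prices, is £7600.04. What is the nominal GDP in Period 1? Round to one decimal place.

Nominal = Real × (Index/100) = 7600.04 × (109.4/100)
        = 7600.04 × 1.094 = 8314.4438

8314.4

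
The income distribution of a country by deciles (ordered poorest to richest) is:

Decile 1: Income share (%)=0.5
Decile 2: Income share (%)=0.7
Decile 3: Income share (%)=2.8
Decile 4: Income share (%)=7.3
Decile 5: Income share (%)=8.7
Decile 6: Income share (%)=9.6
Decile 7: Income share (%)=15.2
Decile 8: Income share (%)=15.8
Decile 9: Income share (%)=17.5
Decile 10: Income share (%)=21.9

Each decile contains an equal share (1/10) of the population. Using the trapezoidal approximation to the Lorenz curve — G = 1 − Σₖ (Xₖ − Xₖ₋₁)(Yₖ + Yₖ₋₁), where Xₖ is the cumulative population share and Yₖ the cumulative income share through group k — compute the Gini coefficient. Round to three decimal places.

Cumulative income shares Yₖ: 0.0050, 0.0120, 0.0400, 0.1130, 0.2000, 0.2960, 0.4480, 0.6060, 0.7810, 1.0000
Σ (Xₖ−Xₖ₋₁)(Yₖ+Yₖ₋₁) = (1/10)(0.0050+0.0000) + (1/10)(0.0120+0.0050) + (1/10)(0.0400+0.0120) + (1/10)(0.1130+0.0400) + (1/10)(0.2000+0.1130) + (1/10)(0.2960+0.2000) + (1/10)(0.4480+0.2960) + (1/10)(0.6060+0.4480) + (1/10)(0.7810+0.6060) + (1/10)(1.0000+0.7810)
  = 0.0005 + 0.0017 + 0.0052 + 0.0153 + 0.0313 + 0.0496 + 0.0744 + 0.1054 + 0.1387 + 0.1781 = 0.6002
G = 1 − 0.6002 = 0.3998

0.400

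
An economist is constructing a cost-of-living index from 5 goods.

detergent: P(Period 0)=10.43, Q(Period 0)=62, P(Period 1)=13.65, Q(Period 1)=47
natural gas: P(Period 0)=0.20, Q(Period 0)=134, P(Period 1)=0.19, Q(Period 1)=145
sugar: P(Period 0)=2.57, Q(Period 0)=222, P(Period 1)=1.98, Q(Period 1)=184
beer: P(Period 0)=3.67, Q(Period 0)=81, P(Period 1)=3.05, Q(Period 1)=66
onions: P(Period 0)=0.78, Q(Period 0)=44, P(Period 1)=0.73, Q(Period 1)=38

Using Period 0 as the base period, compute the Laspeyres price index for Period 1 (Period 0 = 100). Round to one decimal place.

Laspeyres price index uses base-period quantities as weights.
ΣP(Period 1)·Q(Period 0) = 13.65×62 + 0.19×134 + 1.98×222 + 3.05×81 + 0.73×44 = 846.3 + 25.46 + 439.56 + 247.05 + 32.12 = 1590.49
ΣP(Period 0)·Q(Period 0) = 10.43×62 + 0.20×134 + 2.57×222 + 3.67×81 + 0.78×44 = 646.66 + 26.8 + 570.54 + 297.27 + 34.32 = 1575.59
Index = 1590.49 / 1575.59 × 100 = 100.9457

100.9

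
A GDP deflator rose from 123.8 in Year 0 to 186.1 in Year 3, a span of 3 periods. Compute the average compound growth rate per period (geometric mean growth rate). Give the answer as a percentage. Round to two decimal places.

Growth factor = (186.1/123.8)^(1/3) = (1.503231)^(1/3) = 1.145536
Growth rate = 1.145536 − 1 = 0.145536 = 14.5536%

14.55%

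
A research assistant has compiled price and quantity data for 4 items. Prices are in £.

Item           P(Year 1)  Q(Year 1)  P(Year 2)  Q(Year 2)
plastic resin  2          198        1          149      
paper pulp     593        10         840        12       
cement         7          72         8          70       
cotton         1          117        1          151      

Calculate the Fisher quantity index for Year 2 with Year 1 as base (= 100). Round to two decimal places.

116.85

Laspeyres component (base-period weights):
ΣP(Year 1)Q(Year 2) = 2×149 + 593×12 + 7×70 + 1×151 = 298 + 7116 + 490 + 151 = 8055
ΣP(Year 1)Q(Year 1) = 2×198 + 593×10 + 7×72 + 1×117 = 396 + 5930 + 504 + 117 = 6947
L = 8055 / 6947 × 100 = 115.9493
Paasche component (current-period weights):
ΣP(Year 2)Q(Year 2) = 1×149 + 840×12 + 8×70 + 1×151 = 149 + 10080 + 560 + 151 = 10940
ΣP(Year 2)Q(Year 1) = 1×198 + 840×10 + 8×72 + 1×117 = 198 + 8400 + 576 + 117 = 9291
P = 10940 / 9291 × 100 = 117.7484
Fisher = √(L × P) = √(115.9493 × 117.7484) = 116.8454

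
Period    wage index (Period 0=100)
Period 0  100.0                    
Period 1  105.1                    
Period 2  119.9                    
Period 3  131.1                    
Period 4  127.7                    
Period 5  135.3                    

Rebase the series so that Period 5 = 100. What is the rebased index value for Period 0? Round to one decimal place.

Rebased(Period 0) = 100.0 / 135.3 × 100 = 73.9098

73.9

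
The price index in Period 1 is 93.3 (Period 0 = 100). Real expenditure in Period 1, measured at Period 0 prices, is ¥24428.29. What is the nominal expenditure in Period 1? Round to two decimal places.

Nominal = Real × (Index/100) = 24428.29 × (93.3/100)
        = 24428.29 × 0.933 = 22791.5946

22791.59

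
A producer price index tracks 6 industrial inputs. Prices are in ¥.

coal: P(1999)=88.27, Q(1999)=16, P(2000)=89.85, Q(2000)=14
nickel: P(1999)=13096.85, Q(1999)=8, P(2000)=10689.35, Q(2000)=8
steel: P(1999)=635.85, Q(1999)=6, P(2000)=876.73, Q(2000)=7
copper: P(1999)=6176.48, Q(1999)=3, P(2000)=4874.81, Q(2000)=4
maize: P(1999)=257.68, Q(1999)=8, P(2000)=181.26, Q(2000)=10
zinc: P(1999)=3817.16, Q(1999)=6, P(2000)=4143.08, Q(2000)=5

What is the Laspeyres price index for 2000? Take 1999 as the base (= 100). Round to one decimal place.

86.7

Laspeyres price index uses base-period quantities as weights.
ΣP(2000)·Q(1999) = 89.85×16 + 10689.35×8 + 876.73×6 + 4874.81×3 + 181.26×8 + 4143.08×6 = 1437.6 + 85514.8 + 5260.38 + 14624.43 + 1450.08 + 24858.48 = 133145.77
ΣP(1999)·Q(1999) = 88.27×16 + 13096.85×8 + 635.85×6 + 6176.48×3 + 257.68×8 + 3817.16×6 = 1412.32 + 104774.8 + 3815.1 + 18529.44 + 2061.44 + 22902.96 = 153496.06
Index = 133145.77 / 153496.06 × 100 = 86.7421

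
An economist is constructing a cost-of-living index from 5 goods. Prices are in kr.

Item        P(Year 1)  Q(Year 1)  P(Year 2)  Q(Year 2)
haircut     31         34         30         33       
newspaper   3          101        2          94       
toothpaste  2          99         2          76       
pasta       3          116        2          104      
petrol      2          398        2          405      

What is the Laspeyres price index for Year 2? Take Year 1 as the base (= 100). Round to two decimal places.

Laspeyres price index uses base-period quantities as weights.
ΣP(Year 2)·Q(Year 1) = 30×34 + 2×101 + 2×99 + 2×116 + 2×398 = 1020 + 202 + 198 + 232 + 796 = 2448
ΣP(Year 1)·Q(Year 1) = 31×34 + 3×101 + 2×99 + 3×116 + 2×398 = 1054 + 303 + 198 + 348 + 796 = 2699
Index = 2448 / 2699 × 100 = 90.7003

90.70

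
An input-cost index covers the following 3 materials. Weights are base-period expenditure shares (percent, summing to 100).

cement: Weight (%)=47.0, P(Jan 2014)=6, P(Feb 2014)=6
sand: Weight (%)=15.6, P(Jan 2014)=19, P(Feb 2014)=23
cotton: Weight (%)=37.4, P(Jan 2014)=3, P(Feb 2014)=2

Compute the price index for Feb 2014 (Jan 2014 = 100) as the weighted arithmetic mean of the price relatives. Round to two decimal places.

90.82

cement: 47.0 × (6/6) = 47.0 × 1.000000 = 47.0000
sand: 15.6 × (23/19) = 15.6 × 1.210526 = 18.8842
cotton: 37.4 × (2/3) = 37.4 × 0.666667 = 24.9333
Index = Σ wᵢ·(p₁ᵢ/p₀ᵢ) = 47.0000 + 18.8842 + 24.9333 = 90.8175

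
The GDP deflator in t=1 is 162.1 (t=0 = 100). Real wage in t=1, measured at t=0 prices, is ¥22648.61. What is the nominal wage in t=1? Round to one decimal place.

36713.4

Nominal = Real × (Index/100) = 22648.61 × (162.1/100)
        = 22648.61 × 1.621 = 36713.3968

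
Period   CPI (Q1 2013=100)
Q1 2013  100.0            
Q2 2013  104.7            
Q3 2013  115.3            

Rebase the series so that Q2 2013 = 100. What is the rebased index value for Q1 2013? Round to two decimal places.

95.51

Rebased(Q1 2013) = 100.0 / 104.7 × 100 = 95.5110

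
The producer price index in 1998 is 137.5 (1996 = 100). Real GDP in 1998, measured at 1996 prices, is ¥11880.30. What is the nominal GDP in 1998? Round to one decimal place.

Nominal = Real × (Index/100) = 11880.30 × (137.5/100)
        = 11880.30 × 1.375 = 16335.4125

16335.4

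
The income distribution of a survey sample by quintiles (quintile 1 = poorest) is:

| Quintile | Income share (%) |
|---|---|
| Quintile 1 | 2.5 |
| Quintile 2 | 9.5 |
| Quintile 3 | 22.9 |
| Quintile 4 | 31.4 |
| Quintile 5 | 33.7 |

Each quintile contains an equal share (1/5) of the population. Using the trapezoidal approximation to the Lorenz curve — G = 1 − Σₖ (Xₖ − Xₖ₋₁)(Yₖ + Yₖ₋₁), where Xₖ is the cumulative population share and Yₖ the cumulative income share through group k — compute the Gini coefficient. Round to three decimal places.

Cumulative income shares Yₖ: 0.0250, 0.1200, 0.3490, 0.6630, 1.0000
Σ (Xₖ−Xₖ₋₁)(Yₖ+Yₖ₋₁) = (1/5)(0.0250+0.0000) + (1/5)(0.1200+0.0250) + (1/5)(0.3490+0.1200) + (1/5)(0.6630+0.3490) + (1/5)(1.0000+0.6630)
  = 0.0050 + 0.0290 + 0.0938 + 0.2024 + 0.3326 = 0.6628
G = 1 − 0.6628 = 0.3372

0.337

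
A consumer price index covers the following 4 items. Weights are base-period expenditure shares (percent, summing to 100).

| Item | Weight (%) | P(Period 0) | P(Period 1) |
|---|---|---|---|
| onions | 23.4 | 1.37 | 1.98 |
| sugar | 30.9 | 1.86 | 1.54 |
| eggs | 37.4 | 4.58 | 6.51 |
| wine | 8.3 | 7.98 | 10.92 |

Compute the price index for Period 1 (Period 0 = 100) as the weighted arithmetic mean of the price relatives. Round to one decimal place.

123.9

onions: 23.4 × (1.98/1.37) = 23.4 × 1.445255 = 33.8190
sugar: 30.9 × (1.54/1.86) = 30.9 × 0.827957 = 25.5839
eggs: 37.4 × (6.51/4.58) = 37.4 × 1.421397 = 53.1603
wine: 8.3 × (10.92/7.98) = 8.3 × 1.368421 = 11.3579
Index = Σ wᵢ·(p₁ᵢ/p₀ᵢ) = 33.8190 + 25.5839 + 53.1603 + 11.3579 = 123.9210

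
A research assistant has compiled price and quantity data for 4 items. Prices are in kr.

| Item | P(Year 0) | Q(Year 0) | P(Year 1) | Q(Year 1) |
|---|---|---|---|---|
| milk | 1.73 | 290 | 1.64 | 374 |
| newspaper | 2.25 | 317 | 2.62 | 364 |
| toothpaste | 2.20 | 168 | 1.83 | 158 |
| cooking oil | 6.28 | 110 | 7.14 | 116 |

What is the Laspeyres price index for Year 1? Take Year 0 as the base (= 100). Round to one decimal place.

Laspeyres price index uses base-period quantities as weights.
ΣP(Year 1)·Q(Year 0) = 1.64×290 + 2.62×317 + 1.83×168 + 7.14×110 = 475.6 + 830.54 + 307.44 + 785.4 = 2398.98
ΣP(Year 0)·Q(Year 0) = 1.73×290 + 2.25×317 + 2.20×168 + 6.28×110 = 501.7 + 713.25 + 369.6 + 690.8 = 2275.35
Index = 2398.98 / 2275.35 × 100 = 105.4334

105.4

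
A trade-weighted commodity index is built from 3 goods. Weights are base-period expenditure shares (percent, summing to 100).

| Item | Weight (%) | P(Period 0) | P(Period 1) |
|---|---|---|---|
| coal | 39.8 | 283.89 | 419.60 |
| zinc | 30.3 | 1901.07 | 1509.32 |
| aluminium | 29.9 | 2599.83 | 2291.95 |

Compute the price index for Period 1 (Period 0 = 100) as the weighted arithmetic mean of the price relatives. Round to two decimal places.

coal: 39.8 × (419.60/283.89) = 39.8 × 1.478037 = 58.8259
zinc: 30.3 × (1509.32/1901.07) = 30.3 × 0.793932 = 24.0561
aluminium: 29.9 × (2291.95/2599.83) = 29.9 × 0.881577 = 26.3591
Index = Σ wᵢ·(p₁ᵢ/p₀ᵢ) = 58.8259 + 24.0561 + 26.3591 = 109.2412

109.24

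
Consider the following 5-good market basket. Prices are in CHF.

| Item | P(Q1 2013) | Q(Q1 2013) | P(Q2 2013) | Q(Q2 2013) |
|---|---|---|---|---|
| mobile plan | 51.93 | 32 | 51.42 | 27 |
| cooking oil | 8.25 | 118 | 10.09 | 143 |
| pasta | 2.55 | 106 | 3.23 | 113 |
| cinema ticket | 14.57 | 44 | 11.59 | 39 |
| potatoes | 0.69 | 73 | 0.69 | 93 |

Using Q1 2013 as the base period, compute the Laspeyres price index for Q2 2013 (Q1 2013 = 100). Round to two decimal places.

Laspeyres price index uses base-period quantities as weights.
ΣP(Q2 2013)·Q(Q1 2013) = 51.42×32 + 10.09×118 + 3.23×106 + 11.59×44 + 0.69×73 = 1645.44 + 1190.62 + 342.38 + 509.96 + 50.37 = 3738.77
ΣP(Q1 2013)·Q(Q1 2013) = 51.93×32 + 8.25×118 + 2.55×106 + 14.57×44 + 0.69×73 = 1661.76 + 973.5 + 270.3 + 641.08 + 50.37 = 3597.01
Index = 3738.77 / 3597.01 × 100 = 103.9411

103.94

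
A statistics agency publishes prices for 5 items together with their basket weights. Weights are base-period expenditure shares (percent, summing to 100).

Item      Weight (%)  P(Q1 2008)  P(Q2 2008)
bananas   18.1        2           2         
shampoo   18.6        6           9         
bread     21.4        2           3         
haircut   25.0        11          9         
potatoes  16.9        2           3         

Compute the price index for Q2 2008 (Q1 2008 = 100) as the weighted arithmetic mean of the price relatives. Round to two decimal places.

bananas: 18.1 × (2/2) = 18.1 × 1.000000 = 18.1000
shampoo: 18.6 × (9/6) = 18.6 × 1.500000 = 27.9000
bread: 21.4 × (3/2) = 21.4 × 1.500000 = 32.1000
haircut: 25.0 × (9/11) = 25.0 × 0.818182 = 20.4545
potatoes: 16.9 × (3/2) = 16.9 × 1.500000 = 25.3500
Index = Σ wᵢ·(p₁ᵢ/p₀ᵢ) = 18.1000 + 27.9000 + 32.1000 + 20.4545 + 25.3500 = 123.9045

123.90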